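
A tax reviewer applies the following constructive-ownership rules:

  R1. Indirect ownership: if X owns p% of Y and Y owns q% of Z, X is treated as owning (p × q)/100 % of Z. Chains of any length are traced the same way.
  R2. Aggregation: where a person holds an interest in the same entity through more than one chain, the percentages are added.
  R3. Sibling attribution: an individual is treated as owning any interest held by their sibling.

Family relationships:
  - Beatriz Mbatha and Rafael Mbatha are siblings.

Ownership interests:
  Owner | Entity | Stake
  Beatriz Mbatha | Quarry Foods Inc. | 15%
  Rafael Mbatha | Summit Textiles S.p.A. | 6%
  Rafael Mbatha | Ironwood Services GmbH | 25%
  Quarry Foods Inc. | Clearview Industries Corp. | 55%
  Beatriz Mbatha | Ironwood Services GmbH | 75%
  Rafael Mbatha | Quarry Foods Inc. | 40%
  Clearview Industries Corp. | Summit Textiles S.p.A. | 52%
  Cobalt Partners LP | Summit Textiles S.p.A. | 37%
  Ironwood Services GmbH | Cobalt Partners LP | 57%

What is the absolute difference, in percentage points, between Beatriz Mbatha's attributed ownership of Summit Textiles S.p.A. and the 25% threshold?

By sibling attribution (R3), Beatriz Mbatha is treated as also owning Rafael Mbatha's interest in Quarry Foods Inc, giving 15% + 40% = 55%.
By sibling attribution (R3), Beatriz Mbatha is treated as also owning Rafael Mbatha's interest in Ironwood Services GmbH, giving 75% + 25% = 100%.
By sibling attribution (R3), Beatriz Mbatha is treated as owning Rafael Mbatha's 6% interest in Summit Textiles S.p.A.
Chain via Quarry Foods Inc. → Clearview Industries Corp. (R1): 55% × 55% × 52% = 15.73% of Summit Textiles S.p.A.
Chain via Ironwood Services GmbH → Cobalt Partners LP (R1): 100% × 57% × 37% = 21.09% of Summit Textiles S.p.A.
Direct interest in Summit Textiles S.p.A: 6%.
Aggregating (R2): 15.73% + 21.09% + 6% = 42.82%.
42.82% exceeds the 25% threshold by 17.82 percentage points.

17.82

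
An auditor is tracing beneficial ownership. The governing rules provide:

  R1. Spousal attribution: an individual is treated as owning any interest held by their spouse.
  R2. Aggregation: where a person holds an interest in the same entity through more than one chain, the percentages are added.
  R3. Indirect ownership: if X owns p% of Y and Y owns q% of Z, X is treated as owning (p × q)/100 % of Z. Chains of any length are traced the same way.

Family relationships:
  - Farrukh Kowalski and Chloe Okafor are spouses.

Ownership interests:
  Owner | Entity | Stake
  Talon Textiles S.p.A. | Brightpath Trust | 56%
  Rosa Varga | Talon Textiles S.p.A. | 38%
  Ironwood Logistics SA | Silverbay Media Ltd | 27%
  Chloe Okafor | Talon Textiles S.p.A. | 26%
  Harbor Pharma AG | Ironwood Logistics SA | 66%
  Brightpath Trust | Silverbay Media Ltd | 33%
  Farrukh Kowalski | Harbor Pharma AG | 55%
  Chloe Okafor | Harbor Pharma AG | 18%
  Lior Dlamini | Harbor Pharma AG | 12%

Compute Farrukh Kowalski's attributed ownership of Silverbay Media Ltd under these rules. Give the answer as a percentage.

By spousal attribution (R1), Farrukh Kowalski is treated as also owning Chloe Okafor's interest in Harbor Pharma AG, giving 55% + 18% = 73%.
By spousal attribution (R1), Farrukh Kowalski is treated as owning Chloe Okafor's 26% interest in Talon Textiles S.p.A.
Chain via Harbor Pharma AG → Ironwood Logistics SA (R3): 73% × 66% × 27% = 13.0086% of Silverbay Media Ltd.
Chain via Talon Textiles S.p.A. → Brightpath Trust (R3): 26% × 56% × 33% = 4.8048% of Silverbay Media Ltd.
Aggregating (R2): 13.0086% + 4.8048% = 17.8134%.

17.8134%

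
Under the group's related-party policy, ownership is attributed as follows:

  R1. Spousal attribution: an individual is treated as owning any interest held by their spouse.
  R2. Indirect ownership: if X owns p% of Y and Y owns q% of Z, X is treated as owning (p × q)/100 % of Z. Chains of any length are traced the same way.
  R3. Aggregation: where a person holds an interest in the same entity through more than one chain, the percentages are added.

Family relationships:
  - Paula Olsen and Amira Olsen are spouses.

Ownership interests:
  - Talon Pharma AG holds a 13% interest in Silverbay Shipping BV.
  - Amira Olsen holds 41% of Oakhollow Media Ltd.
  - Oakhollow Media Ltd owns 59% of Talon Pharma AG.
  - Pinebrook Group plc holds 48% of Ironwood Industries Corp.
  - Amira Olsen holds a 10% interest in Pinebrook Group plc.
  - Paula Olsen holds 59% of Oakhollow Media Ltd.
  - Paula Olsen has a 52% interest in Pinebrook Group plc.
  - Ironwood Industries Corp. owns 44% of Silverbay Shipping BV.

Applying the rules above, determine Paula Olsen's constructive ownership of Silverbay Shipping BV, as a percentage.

By spousal attribution (R1), Paula Olsen is treated as also owning Amira Olsen's interest in Oakhollow Media Ltd, giving 59% + 41% = 100%.
By spousal attribution (R1), Paula Olsen is treated as also owning Amira Olsen's interest in Pinebrook Group plc, giving 52% + 10% = 62%.
Chain via Oakhollow Media Ltd → Talon Pharma AG (R2): 100% × 59% × 13% = 7.67% of Silverbay Shipping BV.
Chain via Pinebrook Group plc → Ironwood Industries Corp. (R2): 62% × 48% × 44% = 13.0944% of Silverbay Shipping BV.
Aggregating (R3): 7.67% + 13.0944% = 20.7644%.

20.7644%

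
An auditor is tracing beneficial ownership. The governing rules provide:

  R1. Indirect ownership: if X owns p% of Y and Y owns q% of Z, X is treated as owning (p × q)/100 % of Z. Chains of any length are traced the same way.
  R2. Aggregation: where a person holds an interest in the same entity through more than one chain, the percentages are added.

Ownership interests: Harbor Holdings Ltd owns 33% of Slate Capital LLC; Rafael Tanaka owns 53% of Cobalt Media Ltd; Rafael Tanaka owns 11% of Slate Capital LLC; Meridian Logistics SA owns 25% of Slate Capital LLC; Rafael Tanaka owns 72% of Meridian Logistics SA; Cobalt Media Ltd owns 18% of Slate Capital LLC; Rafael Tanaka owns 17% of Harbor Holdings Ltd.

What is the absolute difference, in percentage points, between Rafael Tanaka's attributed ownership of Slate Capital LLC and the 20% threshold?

Chain via Meridian Logistics SA (R1): 72% × 25% = 18% of Slate Capital LLC.
Chain via Cobalt Media Ltd (R1): 53% × 18% = 9.54% of Slate Capital LLC.
Chain via Harbor Holdings Ltd (R1): 17% × 33% = 5.61% of Slate Capital LLC.
Direct interest in Slate Capital LLC: 11%.
Aggregating (R2): 18% + 9.54% + 5.61% + 11% = 44.15%.
44.15% exceeds the 20% threshold by 24.15 percentage points.

24.15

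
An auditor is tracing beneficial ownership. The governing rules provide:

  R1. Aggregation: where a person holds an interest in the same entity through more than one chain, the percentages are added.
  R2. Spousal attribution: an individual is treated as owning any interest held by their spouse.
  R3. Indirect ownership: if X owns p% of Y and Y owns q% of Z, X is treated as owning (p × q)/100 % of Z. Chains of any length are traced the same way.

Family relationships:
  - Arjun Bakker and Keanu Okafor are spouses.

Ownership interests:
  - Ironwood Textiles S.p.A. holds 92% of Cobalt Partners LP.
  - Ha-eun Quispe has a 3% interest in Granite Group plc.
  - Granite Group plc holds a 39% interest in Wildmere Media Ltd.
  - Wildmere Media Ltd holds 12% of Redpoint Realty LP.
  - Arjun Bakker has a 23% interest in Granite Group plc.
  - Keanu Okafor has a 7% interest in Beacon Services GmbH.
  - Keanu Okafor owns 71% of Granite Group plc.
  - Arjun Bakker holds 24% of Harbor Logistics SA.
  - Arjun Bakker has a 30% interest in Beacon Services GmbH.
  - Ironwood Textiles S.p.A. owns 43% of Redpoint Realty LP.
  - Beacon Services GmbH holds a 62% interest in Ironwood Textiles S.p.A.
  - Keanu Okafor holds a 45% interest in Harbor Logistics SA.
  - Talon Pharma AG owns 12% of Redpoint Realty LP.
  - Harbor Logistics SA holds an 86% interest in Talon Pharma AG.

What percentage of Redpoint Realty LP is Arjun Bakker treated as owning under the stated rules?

21.3842%

By spousal attribution (R2), Arjun Bakker is treated as also owning Keanu Okafor's interest in Granite Group plc, giving 23% + 71% = 94%.
By spousal attribution (R2), Arjun Bakker is treated as also owning Keanu Okafor's interest in Beacon Services GmbH, giving 30% + 7% = 37%.
By spousal attribution (R2), Arjun Bakker is treated as also owning Keanu Okafor's interest in Harbor Logistics SA, giving 24% + 45% = 69%.
Chain via Granite Group plc → Wildmere Media Ltd (R3): 94% × 39% × 12% = 4.3992% of Redpoint Realty LP.
Chain via Beacon Services GmbH → Ironwood Textiles S.p.A. (R3): 37% × 62% × 43% = 9.8642% of Redpoint Realty LP.
Chain via Harbor Logistics SA → Talon Pharma AG (R3): 69% × 86% × 12% = 7.1208% of Redpoint Realty LP.
Aggregating (R1): 4.3992% + 9.8642% + 7.1208% = 21.3842%.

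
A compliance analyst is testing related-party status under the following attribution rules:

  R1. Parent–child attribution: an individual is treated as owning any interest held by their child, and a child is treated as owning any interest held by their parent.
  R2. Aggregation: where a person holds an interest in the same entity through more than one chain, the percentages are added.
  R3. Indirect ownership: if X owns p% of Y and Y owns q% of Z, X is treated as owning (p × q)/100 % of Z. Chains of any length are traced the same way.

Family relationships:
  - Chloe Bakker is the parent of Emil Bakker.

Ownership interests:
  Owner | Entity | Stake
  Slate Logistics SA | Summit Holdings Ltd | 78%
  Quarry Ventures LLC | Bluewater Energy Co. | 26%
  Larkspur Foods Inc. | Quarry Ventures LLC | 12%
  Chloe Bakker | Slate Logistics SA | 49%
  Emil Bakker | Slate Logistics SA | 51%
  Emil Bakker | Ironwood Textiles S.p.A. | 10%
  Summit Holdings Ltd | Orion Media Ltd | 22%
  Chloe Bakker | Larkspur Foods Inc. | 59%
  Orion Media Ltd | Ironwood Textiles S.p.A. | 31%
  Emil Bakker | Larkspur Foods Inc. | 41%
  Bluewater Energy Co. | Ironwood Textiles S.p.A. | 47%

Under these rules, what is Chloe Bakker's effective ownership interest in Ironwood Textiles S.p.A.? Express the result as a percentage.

16.786%

By parent–child attribution (R1), Chloe Bakker is treated as also owning Emil Bakker's interest in Slate Logistics SA, giving 49% + 51% = 100%.
By parent–child attribution (R1), Chloe Bakker is treated as also owning Emil Bakker's interest in Larkspur Foods Inc, giving 59% + 41% = 100%.
By parent–child attribution (R1), Chloe Bakker is treated as owning Emil Bakker's 10% interest in Ironwood Textiles S.p.A.
Chain via Slate Logistics SA → Summit Holdings Ltd → Orion Media Ltd (R3): 100% × 78% × 22% × 31% = 5.3196% of Ironwood Textiles S.p.A.
Chain via Larkspur Foods Inc. → Quarry Ventures LLC → Bluewater Energy Co. (R3): 100% × 12% × 26% × 47% = 1.4664% of Ironwood Textiles S.p.A.
Direct interest in Ironwood Textiles S.p.A: 10%.
Aggregating (R2): 5.3196% + 1.4664% + 10% = 16.786%.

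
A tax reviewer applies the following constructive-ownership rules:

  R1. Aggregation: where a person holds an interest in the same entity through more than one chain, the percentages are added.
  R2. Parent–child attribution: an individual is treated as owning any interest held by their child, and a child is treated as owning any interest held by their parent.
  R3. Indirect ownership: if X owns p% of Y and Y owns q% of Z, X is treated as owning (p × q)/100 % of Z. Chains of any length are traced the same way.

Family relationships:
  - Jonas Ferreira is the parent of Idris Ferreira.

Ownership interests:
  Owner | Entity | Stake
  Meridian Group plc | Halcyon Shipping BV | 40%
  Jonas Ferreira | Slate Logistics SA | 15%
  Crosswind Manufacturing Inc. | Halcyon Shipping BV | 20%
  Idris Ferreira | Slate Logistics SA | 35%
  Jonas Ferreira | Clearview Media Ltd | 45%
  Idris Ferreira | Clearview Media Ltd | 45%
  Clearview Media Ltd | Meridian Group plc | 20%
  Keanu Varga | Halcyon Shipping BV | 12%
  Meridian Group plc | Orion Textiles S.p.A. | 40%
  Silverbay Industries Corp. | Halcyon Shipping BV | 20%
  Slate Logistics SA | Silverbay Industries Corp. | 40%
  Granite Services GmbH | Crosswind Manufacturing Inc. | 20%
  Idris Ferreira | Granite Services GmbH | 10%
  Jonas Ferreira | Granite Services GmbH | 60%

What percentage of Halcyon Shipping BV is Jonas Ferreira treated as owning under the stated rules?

14%

By parent–child attribution (R2), Jonas Ferreira is treated as also owning Idris Ferreira's interest in Clearview Media Ltd, giving 45% + 45% = 90%.
By parent–child attribution (R2), Jonas Ferreira is treated as also owning Idris Ferreira's interest in Granite Services GmbH, giving 60% + 10% = 70%.
By parent–child attribution (R2), Jonas Ferreira is treated as also owning Idris Ferreira's interest in Slate Logistics SA, giving 15% + 35% = 50%.
Chain via Clearview Media Ltd → Meridian Group plc (R3): 90% × 20% × 40% = 7.2% of Halcyon Shipping BV.
Chain via Granite Services GmbH → Crosswind Manufacturing Inc. (R3): 70% × 20% × 20% = 2.8% of Halcyon Shipping BV.
Chain via Slate Logistics SA → Silverbay Industries Corp. (R3): 50% × 40% × 20% = 4% of Halcyon Shipping BV.
Aggregating (R1): 7.2% + 2.8% + 4% = 14%.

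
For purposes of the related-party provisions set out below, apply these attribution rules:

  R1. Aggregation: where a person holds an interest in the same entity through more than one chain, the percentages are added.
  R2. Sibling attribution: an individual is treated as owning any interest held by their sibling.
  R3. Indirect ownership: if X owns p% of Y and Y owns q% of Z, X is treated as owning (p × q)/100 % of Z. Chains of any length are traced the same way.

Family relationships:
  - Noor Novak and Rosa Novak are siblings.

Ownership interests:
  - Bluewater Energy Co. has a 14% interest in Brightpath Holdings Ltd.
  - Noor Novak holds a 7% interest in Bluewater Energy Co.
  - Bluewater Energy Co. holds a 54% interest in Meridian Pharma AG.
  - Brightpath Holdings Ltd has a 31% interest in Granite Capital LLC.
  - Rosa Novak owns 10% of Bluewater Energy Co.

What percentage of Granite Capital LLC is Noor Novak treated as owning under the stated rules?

By sibling attribution (R2), Noor Novak is treated as also owning Rosa Novak's interest in Bluewater Energy Co, giving 7% + 10% = 17%.
Chain via Bluewater Energy Co. → Brightpath Holdings Ltd (R3): 17% × 14% × 31% = 0.7378% of Granite Capital LLC.

0.7378%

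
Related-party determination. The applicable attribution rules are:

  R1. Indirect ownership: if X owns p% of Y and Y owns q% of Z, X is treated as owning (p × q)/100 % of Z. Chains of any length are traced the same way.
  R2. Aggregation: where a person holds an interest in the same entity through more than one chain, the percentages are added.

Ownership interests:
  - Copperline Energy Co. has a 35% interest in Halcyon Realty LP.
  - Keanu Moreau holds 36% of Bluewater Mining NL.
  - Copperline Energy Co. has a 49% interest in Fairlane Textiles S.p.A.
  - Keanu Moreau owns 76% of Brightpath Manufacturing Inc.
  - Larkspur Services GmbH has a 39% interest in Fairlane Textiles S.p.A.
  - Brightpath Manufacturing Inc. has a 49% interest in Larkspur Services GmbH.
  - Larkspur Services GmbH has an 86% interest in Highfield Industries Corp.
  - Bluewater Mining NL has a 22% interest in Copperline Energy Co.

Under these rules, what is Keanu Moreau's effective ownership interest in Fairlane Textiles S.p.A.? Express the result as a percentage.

18.4044%

Chain via Brightpath Manufacturing Inc. → Larkspur Services GmbH (R1): 76% × 49% × 39% = 14.5236% of Fairlane Textiles S.p.A.
Chain via Bluewater Mining NL → Copperline Energy Co. (R1): 36% × 22% × 49% = 3.8808% of Fairlane Textiles S.p.A.
Aggregating (R2): 14.5236% + 3.8808% = 18.4044%.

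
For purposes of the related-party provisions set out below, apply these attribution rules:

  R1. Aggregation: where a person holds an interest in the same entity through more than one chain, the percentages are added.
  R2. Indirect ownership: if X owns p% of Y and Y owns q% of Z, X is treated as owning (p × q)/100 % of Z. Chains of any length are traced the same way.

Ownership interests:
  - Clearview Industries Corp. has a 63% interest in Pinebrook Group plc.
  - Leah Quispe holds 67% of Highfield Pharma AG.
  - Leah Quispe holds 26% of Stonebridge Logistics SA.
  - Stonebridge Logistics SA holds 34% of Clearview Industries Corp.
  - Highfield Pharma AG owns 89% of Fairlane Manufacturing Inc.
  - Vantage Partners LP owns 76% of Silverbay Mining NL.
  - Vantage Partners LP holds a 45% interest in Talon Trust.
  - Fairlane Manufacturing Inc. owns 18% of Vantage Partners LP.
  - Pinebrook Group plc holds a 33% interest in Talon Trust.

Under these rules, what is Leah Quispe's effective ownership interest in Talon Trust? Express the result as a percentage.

6.667866%

Chain via Stonebridge Logistics SA → Clearview Industries Corp. → Pinebrook Group plc (R2): 26% × 34% × 63% × 33% = 1.837836% of Talon Trust.
Chain via Highfield Pharma AG → Fairlane Manufacturing Inc. → Vantage Partners LP (R2): 67% × 89% × 18% × 45% = 4.83003% of Talon Trust.
Aggregating (R1): 1.837836% + 4.83003% = 6.667866%.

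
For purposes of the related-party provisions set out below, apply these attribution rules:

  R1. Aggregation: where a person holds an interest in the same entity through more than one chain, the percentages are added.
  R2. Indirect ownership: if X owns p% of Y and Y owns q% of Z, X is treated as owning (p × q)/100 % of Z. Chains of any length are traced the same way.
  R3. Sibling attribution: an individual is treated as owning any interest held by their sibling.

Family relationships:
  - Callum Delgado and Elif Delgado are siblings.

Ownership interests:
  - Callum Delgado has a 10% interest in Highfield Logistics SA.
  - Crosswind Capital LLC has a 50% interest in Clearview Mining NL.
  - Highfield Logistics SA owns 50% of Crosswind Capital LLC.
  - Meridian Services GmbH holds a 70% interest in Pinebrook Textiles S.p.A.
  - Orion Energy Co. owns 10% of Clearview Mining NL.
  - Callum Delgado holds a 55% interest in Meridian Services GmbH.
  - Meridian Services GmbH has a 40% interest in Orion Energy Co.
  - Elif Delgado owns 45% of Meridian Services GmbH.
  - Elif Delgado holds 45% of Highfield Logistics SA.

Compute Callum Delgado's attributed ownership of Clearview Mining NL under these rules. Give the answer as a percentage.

17.75%

By sibling attribution (R3), Callum Delgado is treated as also owning Elif Delgado's interest in Highfield Logistics SA, giving 10% + 45% = 55%.
By sibling attribution (R3), Callum Delgado is treated as also owning Elif Delgado's interest in Meridian Services GmbH, giving 55% + 45% = 100%.
Chain via Highfield Logistics SA → Crosswind Capital LLC (R2): 55% × 50% × 50% = 13.75% of Clearview Mining NL.
Chain via Meridian Services GmbH → Orion Energy Co. (R2): 100% × 40% × 10% = 4% of Clearview Mining NL.
Aggregating (R1): 13.75% + 4% = 17.75%.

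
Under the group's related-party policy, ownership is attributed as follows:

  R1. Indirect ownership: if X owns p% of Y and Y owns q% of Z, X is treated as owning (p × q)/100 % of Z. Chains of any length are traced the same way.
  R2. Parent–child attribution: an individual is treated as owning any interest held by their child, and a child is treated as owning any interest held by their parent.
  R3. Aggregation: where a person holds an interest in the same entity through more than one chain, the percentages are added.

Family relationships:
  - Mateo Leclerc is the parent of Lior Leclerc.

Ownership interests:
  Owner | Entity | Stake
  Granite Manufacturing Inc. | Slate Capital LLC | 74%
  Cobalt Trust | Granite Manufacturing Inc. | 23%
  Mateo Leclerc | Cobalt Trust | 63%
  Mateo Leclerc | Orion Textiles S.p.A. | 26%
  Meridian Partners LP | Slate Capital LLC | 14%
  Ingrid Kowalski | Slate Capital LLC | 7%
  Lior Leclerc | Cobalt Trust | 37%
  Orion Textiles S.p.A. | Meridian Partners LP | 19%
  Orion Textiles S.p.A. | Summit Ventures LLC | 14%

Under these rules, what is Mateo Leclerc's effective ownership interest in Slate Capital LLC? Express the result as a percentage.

17.7116%

By parent–child attribution (R2), Mateo Leclerc is treated as also owning Lior Leclerc's interest in Cobalt Trust, giving 63% + 37% = 100%.
Chain via Orion Textiles S.p.A. → Meridian Partners LP (R1): 26% × 19% × 14% = 0.6916% of Slate Capital LLC.
Chain via Cobalt Trust → Granite Manufacturing Inc. (R1): 100% × 23% × 74% = 17.02% of Slate Capital LLC.
Aggregating (R3): 0.6916% + 17.02% = 17.7116%.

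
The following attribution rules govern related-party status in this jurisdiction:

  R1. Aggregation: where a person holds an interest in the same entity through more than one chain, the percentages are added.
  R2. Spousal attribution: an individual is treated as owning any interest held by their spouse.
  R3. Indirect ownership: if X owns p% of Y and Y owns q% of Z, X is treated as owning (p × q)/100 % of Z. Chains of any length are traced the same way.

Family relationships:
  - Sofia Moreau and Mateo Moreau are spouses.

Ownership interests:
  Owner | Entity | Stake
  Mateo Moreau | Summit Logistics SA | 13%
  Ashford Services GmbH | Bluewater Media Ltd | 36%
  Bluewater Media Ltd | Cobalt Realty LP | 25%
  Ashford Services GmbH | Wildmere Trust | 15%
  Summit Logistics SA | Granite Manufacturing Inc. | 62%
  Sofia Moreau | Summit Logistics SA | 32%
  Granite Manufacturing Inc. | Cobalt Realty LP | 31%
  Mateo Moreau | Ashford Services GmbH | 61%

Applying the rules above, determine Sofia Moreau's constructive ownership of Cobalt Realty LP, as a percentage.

By spousal attribution (R2), Sofia Moreau is treated as also owning Mateo Moreau's interest in Summit Logistics SA, giving 32% + 13% = 45%.
By spousal attribution (R2), Sofia Moreau is treated as owning Mateo Moreau's 61% interest in Ashford Services GmbH.
Chain via Summit Logistics SA → Granite Manufacturing Inc. (R3): 45% × 62% × 31% = 8.649% of Cobalt Realty LP.
Chain via Ashford Services GmbH → Bluewater Media Ltd (R3): 61% × 36% × 25% = 5.49% of Cobalt Realty LP.
Aggregating (R1): 8.649% + 5.49% = 14.139%.

14.139%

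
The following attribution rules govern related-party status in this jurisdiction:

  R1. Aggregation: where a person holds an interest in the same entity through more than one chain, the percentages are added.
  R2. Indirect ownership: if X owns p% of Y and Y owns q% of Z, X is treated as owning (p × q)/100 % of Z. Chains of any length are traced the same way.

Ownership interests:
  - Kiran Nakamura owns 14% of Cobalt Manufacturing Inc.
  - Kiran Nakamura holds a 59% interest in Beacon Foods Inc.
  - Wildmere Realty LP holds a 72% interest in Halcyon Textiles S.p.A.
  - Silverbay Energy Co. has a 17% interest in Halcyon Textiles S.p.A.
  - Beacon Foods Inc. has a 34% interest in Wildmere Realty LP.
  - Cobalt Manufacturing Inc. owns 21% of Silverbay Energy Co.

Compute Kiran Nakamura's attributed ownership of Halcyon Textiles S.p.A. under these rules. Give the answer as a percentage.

14.943%

Chain via Cobalt Manufacturing Inc. → Silverbay Energy Co. (R2): 14% × 21% × 17% = 0.4998% of Halcyon Textiles S.p.A.
Chain via Beacon Foods Inc. → Wildmere Realty LP (R2): 59% × 34% × 72% = 14.4432% of Halcyon Textiles S.p.A.
Aggregating (R1): 0.4998% + 14.4432% = 14.943%.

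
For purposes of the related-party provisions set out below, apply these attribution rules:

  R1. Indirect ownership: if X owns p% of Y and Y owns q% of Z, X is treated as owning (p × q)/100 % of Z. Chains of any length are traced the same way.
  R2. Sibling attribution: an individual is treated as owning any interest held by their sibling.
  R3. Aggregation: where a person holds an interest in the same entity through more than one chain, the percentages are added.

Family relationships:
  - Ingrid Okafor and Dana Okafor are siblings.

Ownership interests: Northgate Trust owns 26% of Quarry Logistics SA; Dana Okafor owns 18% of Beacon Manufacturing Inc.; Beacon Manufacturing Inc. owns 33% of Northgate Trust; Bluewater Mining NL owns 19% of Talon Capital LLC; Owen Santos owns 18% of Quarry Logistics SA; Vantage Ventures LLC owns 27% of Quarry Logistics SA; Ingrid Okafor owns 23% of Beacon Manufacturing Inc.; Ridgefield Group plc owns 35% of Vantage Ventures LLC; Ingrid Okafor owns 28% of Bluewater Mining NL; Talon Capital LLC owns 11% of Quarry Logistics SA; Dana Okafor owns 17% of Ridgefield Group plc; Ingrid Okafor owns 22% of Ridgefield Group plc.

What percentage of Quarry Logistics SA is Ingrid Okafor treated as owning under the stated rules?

7.7885%

By sibling attribution (R2), Ingrid Okafor is treated as also owning Dana Okafor's interest in Beacon Manufacturing Inc, giving 23% + 18% = 41%.
By sibling attribution (R2), Ingrid Okafor is treated as also owning Dana Okafor's interest in Ridgefield Group plc, giving 22% + 17% = 39%.
Chain via Beacon Manufacturing Inc. → Northgate Trust (R1): 41% × 33% × 26% = 3.5178% of Quarry Logistics SA.
Chain via Ridgefield Group plc → Vantage Ventures LLC (R1): 39% × 35% × 27% = 3.6855% of Quarry Logistics SA.
Chain via Bluewater Mining NL → Talon Capital LLC (R1): 28% × 19% × 11% = 0.5852% of Quarry Logistics SA.
Aggregating (R3): 3.5178% + 3.6855% + 0.5852% = 7.7885%.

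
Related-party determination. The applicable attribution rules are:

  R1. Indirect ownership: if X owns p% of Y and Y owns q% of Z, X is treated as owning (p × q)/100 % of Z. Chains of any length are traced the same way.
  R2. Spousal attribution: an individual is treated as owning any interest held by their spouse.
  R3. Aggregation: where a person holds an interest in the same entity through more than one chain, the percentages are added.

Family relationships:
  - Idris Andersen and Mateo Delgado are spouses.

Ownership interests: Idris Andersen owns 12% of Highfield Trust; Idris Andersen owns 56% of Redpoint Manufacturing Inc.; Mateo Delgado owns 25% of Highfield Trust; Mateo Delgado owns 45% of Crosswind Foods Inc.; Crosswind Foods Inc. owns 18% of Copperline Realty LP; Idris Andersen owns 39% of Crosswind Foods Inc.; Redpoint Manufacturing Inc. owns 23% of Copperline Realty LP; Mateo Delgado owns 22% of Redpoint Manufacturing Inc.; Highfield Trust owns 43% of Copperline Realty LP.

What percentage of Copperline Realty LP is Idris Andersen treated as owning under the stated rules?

By spousal attribution (R2), Idris Andersen is treated as also owning Mateo Delgado's interest in Crosswind Foods Inc, giving 39% + 45% = 84%.
By spousal attribution (R2), Idris Andersen is treated as also owning Mateo Delgado's interest in Highfield Trust, giving 12% + 25% = 37%.
By spousal attribution (R2), Idris Andersen is treated as also owning Mateo Delgado's interest in Redpoint Manufacturing Inc, giving 56% + 22% = 78%.
Chain via Crosswind Foods Inc. (R1): 84% × 18% = 15.12% of Copperline Realty LP.
Chain via Highfield Trust (R1): 37% × 43% = 15.91% of Copperline Realty LP.
Chain via Redpoint Manufacturing Inc. (R1): 78% × 23% = 17.94% of Copperline Realty LP.
Aggregating (R3): 15.12% + 15.91% + 17.94% = 48.97%.

48.97%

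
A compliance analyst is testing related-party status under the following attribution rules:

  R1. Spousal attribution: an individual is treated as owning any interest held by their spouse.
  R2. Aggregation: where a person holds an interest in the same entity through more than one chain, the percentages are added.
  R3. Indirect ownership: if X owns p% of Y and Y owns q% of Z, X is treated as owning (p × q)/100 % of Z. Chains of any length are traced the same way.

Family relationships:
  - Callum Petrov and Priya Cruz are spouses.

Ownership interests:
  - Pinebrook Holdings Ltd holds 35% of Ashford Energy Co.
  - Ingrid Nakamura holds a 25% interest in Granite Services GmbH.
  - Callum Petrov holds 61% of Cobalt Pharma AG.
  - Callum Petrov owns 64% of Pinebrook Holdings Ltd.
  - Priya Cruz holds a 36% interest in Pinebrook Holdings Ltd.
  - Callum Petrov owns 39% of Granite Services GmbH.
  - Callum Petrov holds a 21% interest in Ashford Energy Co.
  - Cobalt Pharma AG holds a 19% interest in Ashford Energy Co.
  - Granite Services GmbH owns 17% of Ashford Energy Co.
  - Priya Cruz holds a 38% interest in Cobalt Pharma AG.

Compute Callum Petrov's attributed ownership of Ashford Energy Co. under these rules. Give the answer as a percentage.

81.44%

By spousal attribution (R1), Callum Petrov is treated as also owning Priya Cruz's interest in Cobalt Pharma AG, giving 61% + 38% = 99%.
By spousal attribution (R1), Callum Petrov is treated as also owning Priya Cruz's interest in Pinebrook Holdings Ltd, giving 64% + 36% = 100%.
Chain via Cobalt Pharma AG (R3): 99% × 19% = 18.81% of Ashford Energy Co.
Chain via Granite Services GmbH (R3): 39% × 17% = 6.63% of Ashford Energy Co.
Chain via Pinebrook Holdings Ltd (R3): 100% × 35% = 35% of Ashford Energy Co.
Direct interest in Ashford Energy Co: 21%.
Aggregating (R2): 18.81% + 6.63% + 35% + 21% = 81.44%.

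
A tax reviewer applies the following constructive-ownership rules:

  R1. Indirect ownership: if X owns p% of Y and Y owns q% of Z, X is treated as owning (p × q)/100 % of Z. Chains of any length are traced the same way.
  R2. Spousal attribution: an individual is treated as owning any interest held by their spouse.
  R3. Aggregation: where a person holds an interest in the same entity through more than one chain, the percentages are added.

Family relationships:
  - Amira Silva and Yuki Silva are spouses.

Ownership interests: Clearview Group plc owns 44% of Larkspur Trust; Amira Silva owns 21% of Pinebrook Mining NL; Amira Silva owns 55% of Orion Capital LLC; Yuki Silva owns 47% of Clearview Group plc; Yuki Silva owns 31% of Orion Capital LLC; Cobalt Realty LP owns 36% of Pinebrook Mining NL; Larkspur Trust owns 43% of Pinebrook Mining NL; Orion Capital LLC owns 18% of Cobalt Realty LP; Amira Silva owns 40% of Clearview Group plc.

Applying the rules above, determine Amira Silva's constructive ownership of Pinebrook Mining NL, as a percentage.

By spousal attribution (R2), Amira Silva is treated as also owning Yuki Silva's interest in Clearview Group plc, giving 40% + 47% = 87%.
By spousal attribution (R2), Amira Silva is treated as also owning Yuki Silva's interest in Orion Capital LLC, giving 55% + 31% = 86%.
Chain via Clearview Group plc → Larkspur Trust (R1): 87% × 44% × 43% = 16.4604% of Pinebrook Mining NL.
Chain via Orion Capital LLC → Cobalt Realty LP (R1): 86% × 18% × 36% = 5.5728% of Pinebrook Mining NL.
Direct interest in Pinebrook Mining NL: 21%.
Aggregating (R3): 16.4604% + 5.5728% + 21% = 43.0332%.

43.0332%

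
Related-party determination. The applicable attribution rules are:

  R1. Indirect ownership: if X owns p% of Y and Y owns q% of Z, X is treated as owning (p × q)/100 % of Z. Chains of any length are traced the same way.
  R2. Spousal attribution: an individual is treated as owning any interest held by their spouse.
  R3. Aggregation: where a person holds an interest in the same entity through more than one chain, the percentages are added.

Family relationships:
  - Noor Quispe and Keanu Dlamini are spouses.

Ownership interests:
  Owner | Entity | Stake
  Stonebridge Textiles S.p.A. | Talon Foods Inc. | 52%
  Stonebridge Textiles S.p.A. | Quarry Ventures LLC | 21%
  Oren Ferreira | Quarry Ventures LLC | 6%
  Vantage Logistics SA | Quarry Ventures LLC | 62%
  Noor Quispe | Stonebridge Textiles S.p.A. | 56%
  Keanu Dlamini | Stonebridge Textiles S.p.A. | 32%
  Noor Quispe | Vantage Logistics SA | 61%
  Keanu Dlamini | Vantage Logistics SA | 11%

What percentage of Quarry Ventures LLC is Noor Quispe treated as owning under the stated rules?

By spousal attribution (R2), Noor Quispe is treated as also owning Keanu Dlamini's interest in Stonebridge Textiles S.p.A, giving 56% + 32% = 88%.
By spousal attribution (R2), Noor Quispe is treated as also owning Keanu Dlamini's interest in Vantage Logistics SA, giving 61% + 11% = 72%.
Chain via Stonebridge Textiles S.p.A. (R1): 88% × 21% = 18.48% of Quarry Ventures LLC.
Chain via Vantage Logistics SA (R1): 72% × 62% = 44.64% of Quarry Ventures LLC.
Aggregating (R3): 18.48% + 44.64% = 63.12%.

63.12%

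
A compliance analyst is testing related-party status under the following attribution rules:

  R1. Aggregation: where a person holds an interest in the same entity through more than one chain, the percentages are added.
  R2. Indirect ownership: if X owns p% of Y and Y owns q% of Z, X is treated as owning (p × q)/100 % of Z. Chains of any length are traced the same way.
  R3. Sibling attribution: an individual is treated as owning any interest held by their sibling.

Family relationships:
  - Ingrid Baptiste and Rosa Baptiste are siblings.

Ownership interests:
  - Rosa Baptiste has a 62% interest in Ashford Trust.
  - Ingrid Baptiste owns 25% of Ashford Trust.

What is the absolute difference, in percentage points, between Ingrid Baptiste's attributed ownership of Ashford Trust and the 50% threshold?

37

By sibling attribution (R3), Ingrid Baptiste is treated as also owning Rosa Baptiste's interest in Ashford Trust, giving 25% + 62% = 87%.
Direct interest in Ashford Trust: 87%.
87% exceeds the 50% threshold by 37 percentage points.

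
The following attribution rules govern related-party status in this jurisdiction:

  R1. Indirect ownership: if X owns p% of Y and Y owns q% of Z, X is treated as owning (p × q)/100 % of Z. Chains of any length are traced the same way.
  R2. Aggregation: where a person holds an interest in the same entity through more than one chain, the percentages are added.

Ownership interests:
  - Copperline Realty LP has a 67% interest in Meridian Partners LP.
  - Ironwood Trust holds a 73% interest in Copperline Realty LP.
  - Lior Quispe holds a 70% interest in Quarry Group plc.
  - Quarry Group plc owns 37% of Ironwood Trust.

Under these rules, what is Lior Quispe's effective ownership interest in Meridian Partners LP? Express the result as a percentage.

Chain via Quarry Group plc → Ironwood Trust → Copperline Realty LP (R1): 70% × 37% × 73% × 67% = 12.66769% of Meridian Partners LP.

12.66769%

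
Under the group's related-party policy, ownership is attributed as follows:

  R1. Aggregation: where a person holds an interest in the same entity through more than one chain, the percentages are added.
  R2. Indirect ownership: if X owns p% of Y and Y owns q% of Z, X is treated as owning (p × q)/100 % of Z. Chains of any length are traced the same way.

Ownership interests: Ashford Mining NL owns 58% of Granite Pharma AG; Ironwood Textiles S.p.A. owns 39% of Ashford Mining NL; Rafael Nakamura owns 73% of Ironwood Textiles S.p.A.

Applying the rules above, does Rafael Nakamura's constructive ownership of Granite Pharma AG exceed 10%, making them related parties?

Chain via Ironwood Textiles S.p.A. → Ashford Mining NL (R2): 73% × 39% × 58% = 16.5126% of Granite Pharma AG.
16.5126% exceeds the 10% threshold, so Rafael is a related party to Granite Pharma AG.

Yes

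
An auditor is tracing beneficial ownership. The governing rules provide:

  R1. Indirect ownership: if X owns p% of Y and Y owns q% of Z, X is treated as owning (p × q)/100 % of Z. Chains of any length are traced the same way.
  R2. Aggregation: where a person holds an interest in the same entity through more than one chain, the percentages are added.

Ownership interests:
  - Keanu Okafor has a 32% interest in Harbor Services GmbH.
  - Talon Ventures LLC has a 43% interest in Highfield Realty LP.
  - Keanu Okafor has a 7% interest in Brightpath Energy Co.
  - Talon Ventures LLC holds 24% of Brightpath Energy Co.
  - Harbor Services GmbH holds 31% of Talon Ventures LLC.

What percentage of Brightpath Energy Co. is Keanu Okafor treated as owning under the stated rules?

9.3808%

Chain via Harbor Services GmbH → Talon Ventures LLC (R1): 32% × 31% × 24% = 2.3808% of Brightpath Energy Co.
Direct interest in Brightpath Energy Co: 7%.
Aggregating (R2): 2.3808% + 7% = 9.3808%.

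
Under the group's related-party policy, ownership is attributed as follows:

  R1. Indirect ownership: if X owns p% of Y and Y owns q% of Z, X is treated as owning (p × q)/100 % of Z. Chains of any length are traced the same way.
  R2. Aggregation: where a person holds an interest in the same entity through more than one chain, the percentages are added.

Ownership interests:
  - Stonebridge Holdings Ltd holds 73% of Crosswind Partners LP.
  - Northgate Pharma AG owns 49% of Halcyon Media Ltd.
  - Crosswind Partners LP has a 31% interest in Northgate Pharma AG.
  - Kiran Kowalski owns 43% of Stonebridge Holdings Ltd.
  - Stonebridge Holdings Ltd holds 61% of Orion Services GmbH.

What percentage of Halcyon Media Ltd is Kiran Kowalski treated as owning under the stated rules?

4.768141%

Chain via Stonebridge Holdings Ltd → Crosswind Partners LP → Northgate Pharma AG (R1): 43% × 73% × 31% × 49% = 4.768141% of Halcyon Media Ltd.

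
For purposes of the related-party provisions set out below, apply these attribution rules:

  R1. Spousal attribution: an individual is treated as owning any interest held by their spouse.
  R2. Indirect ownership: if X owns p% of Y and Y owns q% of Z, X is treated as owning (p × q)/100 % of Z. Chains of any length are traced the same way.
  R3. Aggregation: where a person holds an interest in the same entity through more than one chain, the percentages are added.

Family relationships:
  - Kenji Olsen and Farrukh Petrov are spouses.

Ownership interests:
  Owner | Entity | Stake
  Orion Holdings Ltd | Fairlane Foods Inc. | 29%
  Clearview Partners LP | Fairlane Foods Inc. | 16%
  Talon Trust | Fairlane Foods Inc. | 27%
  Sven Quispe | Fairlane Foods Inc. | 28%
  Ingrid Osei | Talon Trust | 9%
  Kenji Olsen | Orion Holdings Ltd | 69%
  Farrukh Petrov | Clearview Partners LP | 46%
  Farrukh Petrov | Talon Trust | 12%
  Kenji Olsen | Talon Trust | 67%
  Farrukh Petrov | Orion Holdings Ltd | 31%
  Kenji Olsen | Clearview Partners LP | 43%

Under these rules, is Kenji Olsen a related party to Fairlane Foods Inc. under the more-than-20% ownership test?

Yes

By spousal attribution (R1), Kenji Olsen is treated as also owning Farrukh Petrov's interest in Clearview Partners LP, giving 43% + 46% = 89%.
By spousal attribution (R1), Kenji Olsen is treated as also owning Farrukh Petrov's interest in Orion Holdings Ltd, giving 69% + 31% = 100%.
By spousal attribution (R1), Kenji Olsen is treated as also owning Farrukh Petrov's interest in Talon Trust, giving 67% + 12% = 79%.
Chain via Clearview Partners LP (R2): 89% × 16% = 14.24% of Fairlane Foods Inc.
Chain via Orion Holdings Ltd (R2): 100% × 29% = 29% of Fairlane Foods Inc.
Chain via Talon Trust (R2): 79% × 27% = 21.33% of Fairlane Foods Inc.
Aggregating (R3): 14.24% + 29% + 21.33% = 64.57%.
64.57% exceeds the 20% threshold, so Kenji is a related party to Fairlane Foods Inc.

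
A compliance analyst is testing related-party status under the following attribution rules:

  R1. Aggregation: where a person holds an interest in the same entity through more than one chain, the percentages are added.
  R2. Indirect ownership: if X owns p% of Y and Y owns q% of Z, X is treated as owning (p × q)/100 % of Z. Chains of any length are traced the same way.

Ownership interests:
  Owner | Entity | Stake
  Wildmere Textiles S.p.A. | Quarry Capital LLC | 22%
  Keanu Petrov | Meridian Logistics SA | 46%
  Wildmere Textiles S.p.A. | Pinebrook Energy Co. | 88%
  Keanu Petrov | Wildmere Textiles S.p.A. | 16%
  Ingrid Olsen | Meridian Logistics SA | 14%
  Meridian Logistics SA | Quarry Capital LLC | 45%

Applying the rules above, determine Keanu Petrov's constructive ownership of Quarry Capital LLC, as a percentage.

Chain via Wildmere Textiles S.p.A. (R2): 16% × 22% = 3.52% of Quarry Capital LLC.
Chain via Meridian Logistics SA (R2): 46% × 45% = 20.7% of Quarry Capital LLC.
Aggregating (R1): 3.52% + 20.7% = 24.22%.

24.22%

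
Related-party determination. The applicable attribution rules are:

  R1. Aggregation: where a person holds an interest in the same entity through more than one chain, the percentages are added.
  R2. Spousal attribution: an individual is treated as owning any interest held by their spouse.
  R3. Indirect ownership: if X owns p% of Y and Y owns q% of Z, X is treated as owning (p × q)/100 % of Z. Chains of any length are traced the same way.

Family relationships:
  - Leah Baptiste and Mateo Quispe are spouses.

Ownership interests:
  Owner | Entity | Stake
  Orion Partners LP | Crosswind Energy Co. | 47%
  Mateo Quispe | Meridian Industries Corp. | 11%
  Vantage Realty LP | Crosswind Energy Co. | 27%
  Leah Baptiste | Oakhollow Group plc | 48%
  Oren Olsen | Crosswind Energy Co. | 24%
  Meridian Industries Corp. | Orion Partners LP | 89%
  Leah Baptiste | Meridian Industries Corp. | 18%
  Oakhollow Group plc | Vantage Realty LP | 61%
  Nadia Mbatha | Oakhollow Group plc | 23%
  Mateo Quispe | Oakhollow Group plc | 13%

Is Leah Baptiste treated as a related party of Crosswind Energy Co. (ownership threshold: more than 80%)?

By spousal attribution (R2), Leah Baptiste is treated as also owning Mateo Quispe's interest in Oakhollow Group plc, giving 48% + 13% = 61%.
By spousal attribution (R2), Leah Baptiste is treated as also owning Mateo Quispe's interest in Meridian Industries Corp, giving 18% + 11% = 29%.
Chain via Oakhollow Group plc → Vantage Realty LP (R3): 61% × 61% × 27% = 10.0467% of Crosswind Energy Co.
Chain via Meridian Industries Corp. → Orion Partners LP (R3): 29% × 89% × 47% = 12.1307% of Crosswind Energy Co.
Aggregating (R1): 10.0467% + 12.1307% = 22.1774%.
22.1774% does not exceed the 80% threshold, so Leah is not a related party to Crosswind Energy Co.

No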